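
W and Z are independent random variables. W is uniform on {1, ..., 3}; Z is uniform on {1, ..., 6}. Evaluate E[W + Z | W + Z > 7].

P(W + Z > 7) = 1/6.
Summing (W+Z)·P(x,y) over outcomes with W + Z > 7 gives 25/18.
E[W + Z | W + Z > 7] = (25/18) / (1/6) = 25/3.

25/3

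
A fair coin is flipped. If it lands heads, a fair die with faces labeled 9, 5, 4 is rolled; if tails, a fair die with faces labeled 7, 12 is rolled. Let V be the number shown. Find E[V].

E[V | heads] = (9+5+4)/3 = 6.
E[V | tails] = (7+12)/2 = 19/2.
By the law of total expectation,
E[V] = (1/2)·(6) + (1/2)·(19/2) = 31/4.

31/4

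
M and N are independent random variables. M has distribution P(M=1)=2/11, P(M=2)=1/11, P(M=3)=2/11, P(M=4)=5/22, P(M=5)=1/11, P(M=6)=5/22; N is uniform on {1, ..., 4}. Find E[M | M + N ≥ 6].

P(M + N ≥ 6) = 53/88.
Summing M·P(x,y) over outcomes with M + N ≥ 6 gives 31/11.
E[M | M + N ≥ 6] = (31/11) / (53/88) = 248/53.

248/53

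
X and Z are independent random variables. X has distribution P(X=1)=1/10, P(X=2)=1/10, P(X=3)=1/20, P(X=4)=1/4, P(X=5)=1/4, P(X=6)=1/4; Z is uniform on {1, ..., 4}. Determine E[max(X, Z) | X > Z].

290/59

P(X > Z) = 59/80.
Summing max(X,Z)·P(x,y) over outcomes with X > Z gives 29/8.
E[max(X, Z) | X > Z] = (29/8) / (59/80) = 290/59.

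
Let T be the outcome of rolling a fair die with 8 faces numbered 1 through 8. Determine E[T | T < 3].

3/2

Given T < 3, T is equally likely to be any of {1, 2}.
E[T | T < 3] = (1 + 2) / 2 = 3/2.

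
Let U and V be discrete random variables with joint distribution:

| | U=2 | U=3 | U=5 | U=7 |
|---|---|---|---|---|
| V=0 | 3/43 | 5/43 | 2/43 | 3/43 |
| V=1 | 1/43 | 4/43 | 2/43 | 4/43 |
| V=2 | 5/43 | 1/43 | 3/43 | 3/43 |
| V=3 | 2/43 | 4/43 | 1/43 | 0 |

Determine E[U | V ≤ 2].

P(V ≤ 2) = 36/43.
Summing U·P(U=x,V=y) over the conditioning event gives 153/43.
E[U | V ≤ 2] = (153/43) / (36/43) = 17/4.

17/4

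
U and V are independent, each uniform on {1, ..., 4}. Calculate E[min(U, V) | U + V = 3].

P(U + V = 3) = 1/8.
Summing min(U,V)·P(x,y) over outcomes with U + V = 3 gives 1/8.
E[min(U, V) | U + V = 3] = (1/8) / (1/8) = 1.

1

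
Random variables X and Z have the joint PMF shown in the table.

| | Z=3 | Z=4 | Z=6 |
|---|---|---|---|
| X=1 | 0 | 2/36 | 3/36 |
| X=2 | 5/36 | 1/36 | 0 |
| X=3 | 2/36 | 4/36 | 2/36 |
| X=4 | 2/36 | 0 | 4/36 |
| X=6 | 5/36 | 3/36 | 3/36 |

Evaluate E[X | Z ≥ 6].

43/12

P(Z ≥ 6) = 1/3.
Summing X·P(X=x,Z=y) over the conditioning event gives 43/36.
E[X | Z ≥ 6] = (43/36) / (1/3) = 43/12.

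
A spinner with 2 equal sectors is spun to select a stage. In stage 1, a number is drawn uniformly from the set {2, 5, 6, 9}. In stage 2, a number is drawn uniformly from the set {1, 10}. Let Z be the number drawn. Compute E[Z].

11/2

E[Z | stage 1] = (2+5+6+9)/4 = 11/2.
E[Z | stage 2] = (1+10)/2 = 11/2.
By the law of total expectation,
E[Z] = (1/2)·(11/2) + (1/2)·(11/2) = 11/2.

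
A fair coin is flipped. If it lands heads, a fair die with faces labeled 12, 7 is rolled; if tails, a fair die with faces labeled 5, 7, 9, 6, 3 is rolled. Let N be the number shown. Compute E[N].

31/4

E[N | heads] = (12+7)/2 = 19/2.
E[N | tails] = (5+7+9+6+3)/5 = 6.
By the law of total expectation,
E[N] = (1/2)·(19/2) + (1/2)·(6) = 31/4.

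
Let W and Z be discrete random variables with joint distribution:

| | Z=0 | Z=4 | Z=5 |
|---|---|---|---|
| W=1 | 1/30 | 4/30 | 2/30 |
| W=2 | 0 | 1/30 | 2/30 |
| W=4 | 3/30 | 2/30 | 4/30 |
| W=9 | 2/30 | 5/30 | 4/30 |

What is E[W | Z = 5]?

P(Z = 5) = 2/5.
Σ W·P over the event = 1·(2/30) + 2·(2/30) + 4·(4/30) + 9·(4/30) = 29/15.
E[W | Z = 5] = (29/15) / (2/5) = 29/6.

29/6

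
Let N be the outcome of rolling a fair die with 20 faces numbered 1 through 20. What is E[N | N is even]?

Given N is even, N is equally likely to be any of {2, 4, 6, 8, 10, 12, 14, 16, 18, 20}.
E[N | N is even] = (2 + 4 + 6 + 8 + 10 + 12 + 14 + 16 + 18 + 20) / 10 = 11.

11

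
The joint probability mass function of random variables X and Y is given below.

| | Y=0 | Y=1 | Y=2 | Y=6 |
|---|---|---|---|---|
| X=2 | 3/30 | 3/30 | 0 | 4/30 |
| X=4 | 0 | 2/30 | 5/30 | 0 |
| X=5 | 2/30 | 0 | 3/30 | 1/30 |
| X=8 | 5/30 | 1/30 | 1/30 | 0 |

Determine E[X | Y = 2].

43/9

P(Y = 2) = 3/10.
Σ X·P over the event = 4·(5/30) + 5·(3/30) + 8·(1/30) = 43/30.
E[X | Y = 2] = (43/30) / (3/10) = 43/9.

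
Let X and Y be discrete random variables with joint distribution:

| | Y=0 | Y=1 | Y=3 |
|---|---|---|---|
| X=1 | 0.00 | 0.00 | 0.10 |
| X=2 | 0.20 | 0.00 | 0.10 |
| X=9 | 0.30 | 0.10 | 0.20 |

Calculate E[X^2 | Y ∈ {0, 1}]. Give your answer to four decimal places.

55.3333

P(Y ∈ {0, 1}) = 0.60.
Σ X^2·P over the event = 4·(0.20) + 81·(0.30) + 81·(0.10) = 33.20.
E[X^2 | Y ∈ {0, 1}] = (33.20) / (0.60) = 55.3333.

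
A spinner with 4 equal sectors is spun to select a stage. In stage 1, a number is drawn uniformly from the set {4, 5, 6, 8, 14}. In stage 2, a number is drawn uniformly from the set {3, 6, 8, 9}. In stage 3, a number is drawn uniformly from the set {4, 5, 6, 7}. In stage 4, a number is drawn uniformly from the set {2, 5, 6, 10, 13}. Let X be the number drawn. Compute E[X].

E[X | stage 1] = (4+5+6+8+14)/5 = 37/5.
E[X | stage 2] = (3+6+8+9)/4 = 13/2.
E[X | stage 3] = (4+5+6+7)/4 = 11/2.
E[X | stage 4] = (2+5+6+10+13)/5 = 36/5.
By the law of total expectation,
E[X] = (1/4)·(37/5) + (1/4)·(13/2) + (1/4)·(11/2) + (1/4)·(36/5) = 133/20.

133/20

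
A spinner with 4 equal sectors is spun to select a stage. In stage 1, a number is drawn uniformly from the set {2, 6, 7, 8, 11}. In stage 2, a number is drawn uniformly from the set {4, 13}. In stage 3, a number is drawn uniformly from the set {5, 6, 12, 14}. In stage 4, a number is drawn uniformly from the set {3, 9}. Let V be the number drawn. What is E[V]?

E[V | stage 1] = (2+6+7+8+11)/5 = 34/5.
E[V | stage 2] = (4+13)/2 = 17/2.
E[V | stage 3] = (5+6+12+14)/4 = 37/4.
E[V | stage 4] = (3+9)/2 = 6.
By the law of total expectation,
E[V] = (1/4)·(34/5) + (1/4)·(17/2) + (1/4)·(37/4) + (1/4)·(6) = 611/80.

611/80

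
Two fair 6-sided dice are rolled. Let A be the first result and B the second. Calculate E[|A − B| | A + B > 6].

P(A + B > 6) = 7/12.
Summing |A−B|·P(x,y) over outcomes with A + B > 6 gives 11/9.
E[|A − B| | A + B > 6] = (11/9) / (7/12) = 44/21.

44/21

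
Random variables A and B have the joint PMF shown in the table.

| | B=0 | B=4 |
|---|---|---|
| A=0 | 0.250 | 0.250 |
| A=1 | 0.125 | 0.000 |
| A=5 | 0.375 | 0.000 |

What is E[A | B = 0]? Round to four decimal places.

2.6667

P(B = 0) = 0.750.
Summing A·P(A=x,B=y) over the conditioning event gives 2.000.
E[A | B = 0] = (2.000) / (0.750) = 2.6667.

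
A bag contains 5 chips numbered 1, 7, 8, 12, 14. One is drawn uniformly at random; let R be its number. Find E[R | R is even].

34/3

P(R is even) = 3/5.
Σ over the event: 8·1/5 + 12·1/5 + 14·1/5 = 34/5.
E[R | R is even] = (34/5) / (3/5) = 34/3.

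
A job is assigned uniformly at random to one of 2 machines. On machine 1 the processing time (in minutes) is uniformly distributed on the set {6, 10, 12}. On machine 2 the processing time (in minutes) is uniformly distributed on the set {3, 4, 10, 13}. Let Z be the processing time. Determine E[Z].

E[Z | machine 1] = (6+10+12)/3 = 28/3.
E[Z | machine 2] = (3+4+10+13)/4 = 15/2.
E[Z] = (1/2)·(28/3) + (1/2)·(15/2) = 101/12.

101/12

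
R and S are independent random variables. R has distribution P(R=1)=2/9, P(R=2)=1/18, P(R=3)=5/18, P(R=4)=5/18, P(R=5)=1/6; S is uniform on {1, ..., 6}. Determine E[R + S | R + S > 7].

9

P(R + S > 7) = 19/54.
Summing (R+S)·P(x,y) over outcomes with R + S > 7 gives 19/6.
E[R + S | R + S > 7] = (19/6) / (19/54) = 9.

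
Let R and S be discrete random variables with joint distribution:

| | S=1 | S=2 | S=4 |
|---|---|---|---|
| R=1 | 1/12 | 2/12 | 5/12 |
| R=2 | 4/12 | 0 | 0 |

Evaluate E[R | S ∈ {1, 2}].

P(S ∈ {1, 2}) = 7/12.
Summing R·P(R=x,S=y) over the conditioning event gives 11/12.
E[R | S ∈ {1, 2}] = (11/12) / (7/12) = 11/7.

11/7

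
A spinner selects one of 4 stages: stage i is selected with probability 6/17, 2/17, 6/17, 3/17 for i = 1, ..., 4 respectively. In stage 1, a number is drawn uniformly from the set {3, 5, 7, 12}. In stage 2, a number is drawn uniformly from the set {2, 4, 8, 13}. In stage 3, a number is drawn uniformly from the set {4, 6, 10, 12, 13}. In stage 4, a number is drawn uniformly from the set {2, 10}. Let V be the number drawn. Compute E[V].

126/17

E[V | stage 1] = (3+5+7+12)/4 = 27/4.
E[V | stage 2] = (2+4+8+13)/4 = 27/4.
E[V | stage 3] = (4+6+10+12+13)/5 = 9.
E[V | stage 4] = (2+10)/2 = 6.
By the law of total expectation,
E[V] = (6/17)·(27/4) + (2/17)·(27/4) + (6/17)·(9) + (3/17)·(6) = 126/17.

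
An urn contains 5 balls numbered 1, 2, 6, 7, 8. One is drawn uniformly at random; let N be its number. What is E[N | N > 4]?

7

P(N > 4) = 3/5.
Σ over the event: 6·1/5 + 7·1/5 + 8·1/5 = 21/5.
E[N | N > 4] = (21/5) / (3/5) = 7.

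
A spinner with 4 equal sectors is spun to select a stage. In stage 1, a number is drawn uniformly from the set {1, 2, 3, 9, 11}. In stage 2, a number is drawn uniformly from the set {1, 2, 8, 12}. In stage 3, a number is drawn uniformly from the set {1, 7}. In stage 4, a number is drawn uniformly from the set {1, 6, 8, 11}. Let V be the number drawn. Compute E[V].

429/80

E[V | stage 1] = (1+2+3+9+11)/5 = 26/5.
E[V | stage 2] = (1+2+8+12)/4 = 23/4.
E[V | stage 3] = (1+7)/2 = 4.
E[V | stage 4] = (1+6+8+11)/4 = 13/2.
E[V] = (1/4)·(26/5) + (1/4)·(23/4) + (1/4)·(4) + (1/4)·(13/2) = 429/80.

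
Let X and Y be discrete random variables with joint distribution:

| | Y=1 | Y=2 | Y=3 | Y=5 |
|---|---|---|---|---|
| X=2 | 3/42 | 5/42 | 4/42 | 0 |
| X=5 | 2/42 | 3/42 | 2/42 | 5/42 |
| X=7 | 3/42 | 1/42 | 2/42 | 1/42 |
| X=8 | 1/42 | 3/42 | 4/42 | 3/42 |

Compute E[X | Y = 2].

P(Y = 2) = 2/7.
Σ X·P over the event = 2·(5/42) + 5·(3/42) + 7·(1/42) + 8·(3/42) = 4/3.
E[X | Y = 2] = (4/3) / (2/7) = 14/3.

14/3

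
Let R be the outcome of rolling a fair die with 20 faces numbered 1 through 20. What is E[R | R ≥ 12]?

16

Given R ≥ 12, R is equally likely to be any of {12, 13, 14, 15, 16, 17, 18, 19, 20}.
E[R | R ≥ 12] = (12 + 13 + 14 + 15 + 16 + 17 + 18 + 19 + 20) / 9 = 16.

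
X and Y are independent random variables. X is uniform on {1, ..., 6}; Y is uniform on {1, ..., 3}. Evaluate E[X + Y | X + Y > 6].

23/3

Outcomes with X + Y > 6: (4,3), (5,2), (5,3), (6,1), (6,2), (6,3), each with probability 1/18.
E[X + Y | X + Y > 6] = (7 + 7 + 8 + 7 + 8 + 9) / 6 = 23/3.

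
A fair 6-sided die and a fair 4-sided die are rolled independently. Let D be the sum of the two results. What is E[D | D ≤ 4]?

10/3

P(D ≤ 4) = 1/4.
Σ over the event: 2·1/24 + 3·1/12 + 4·1/8 = 5/6.
E[D | D ≤ 4] = (5/6) / (1/4) = 10/3.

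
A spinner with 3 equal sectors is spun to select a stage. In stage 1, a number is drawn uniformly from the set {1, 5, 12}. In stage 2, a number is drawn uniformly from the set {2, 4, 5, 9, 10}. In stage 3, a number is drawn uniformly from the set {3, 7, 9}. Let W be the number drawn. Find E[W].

E[W | stage 1] = (1+5+12)/3 = 6.
E[W | stage 2] = (2+4+5+9+10)/5 = 6.
E[W | stage 3] = (3+7+9)/3 = 19/3.
By the law of total expectation,
E[W] = (1/3)·(6) + (1/3)·(6) + (1/3)·(19/3) = 55/9.

55/9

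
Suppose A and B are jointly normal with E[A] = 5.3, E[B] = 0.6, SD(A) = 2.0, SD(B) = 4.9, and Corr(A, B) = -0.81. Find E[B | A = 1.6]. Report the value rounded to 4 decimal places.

The regression of B on A has slope ρ·σ_B/σ_A and passes through (μ_A, μ_B).
E[B | A=1.6] = 0.6 + (-0.81)·(4.9/2.0)·(1.6 − (5.3)) = 0.6 + (-1.9845)·(-3.7) = 7.9427.

7.9427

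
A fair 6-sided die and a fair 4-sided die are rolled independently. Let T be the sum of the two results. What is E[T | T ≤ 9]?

134/23

P(T ≤ 9) = 23/24.
Σ over the event: 2·1/24 + 3·1/12 + 4·1/8 + 5·1/6 + 6·1/6 + 7·1/6 + 8·1/8 + 9·1/12 = 67/12.
E[T | T ≤ 9] = (67/12) / (23/24) = 134/23.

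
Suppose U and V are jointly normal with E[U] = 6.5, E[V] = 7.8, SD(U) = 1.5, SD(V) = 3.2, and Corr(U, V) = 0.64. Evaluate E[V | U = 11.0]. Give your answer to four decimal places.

13.9440

For a bivariate normal, E[V | U=x] = μ_V + ρ·(σ_V/σ_U)·(x − μ_U).
E[V | U=11.0] = 7.8 + (0.64)·(3.2/1.5)·(11.0 − (6.5)) = 7.8 + (1.36533)·(4.5) = 13.9440.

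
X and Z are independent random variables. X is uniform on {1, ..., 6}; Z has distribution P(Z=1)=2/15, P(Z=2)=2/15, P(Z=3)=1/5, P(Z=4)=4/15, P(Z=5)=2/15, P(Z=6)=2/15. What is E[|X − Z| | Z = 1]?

P(Z = 1) = 2/15.
Summing |X−Z|·P(x,y) over outcomes with Z = 1 gives 1/3.
E[|X − Z| | Z = 1] = (1/3) / (2/15) = 5/2.

5/2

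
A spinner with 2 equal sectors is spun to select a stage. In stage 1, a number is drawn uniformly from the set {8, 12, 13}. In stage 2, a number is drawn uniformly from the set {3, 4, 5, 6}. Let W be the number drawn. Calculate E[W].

E[W | stage 1] = (8+12+13)/3 = 11.
E[W | stage 2] = (3+4+5+6)/4 = 9/2.
By the law of total expectation,
E[W] = (1/2)·(11) + (1/2)·(9/2) = 31/4.

31/4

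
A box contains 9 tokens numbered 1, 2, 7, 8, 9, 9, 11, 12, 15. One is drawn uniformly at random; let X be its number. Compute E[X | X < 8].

P(X < 8) = 1/3.
Σ over the event: 1·1/9 + 2·1/9 + 7·1/9 = 10/9.
E[X | X < 8] = (10/9) / (1/3) = 10/3.

10/3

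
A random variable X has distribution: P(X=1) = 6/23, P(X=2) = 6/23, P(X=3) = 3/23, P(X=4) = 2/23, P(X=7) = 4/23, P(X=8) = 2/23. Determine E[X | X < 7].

35/17

P(X < 7) = 17/23.
Σ over the event: 1·6/23 + 2·6/23 + 3·3/23 + 4·2/23 = 35/23.
E[X | X < 7] = (35/23) / (17/23) = 35/17.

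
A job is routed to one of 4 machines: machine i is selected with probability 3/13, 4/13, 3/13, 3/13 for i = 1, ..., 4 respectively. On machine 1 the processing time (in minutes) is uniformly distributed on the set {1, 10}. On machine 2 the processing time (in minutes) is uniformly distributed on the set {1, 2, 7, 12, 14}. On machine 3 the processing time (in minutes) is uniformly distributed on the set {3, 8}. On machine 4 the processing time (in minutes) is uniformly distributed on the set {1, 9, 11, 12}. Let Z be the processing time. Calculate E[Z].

E[Z | machine 1] = (1+10)/2 = 11/2.
E[Z | machine 2] = (1+2+7+12+14)/5 = 36/5.
E[Z | machine 3] = (3+8)/2 = 11/2.
E[Z | machine 4] = (1+9+11+12)/4 = 33/4.
E[Z] = (3/13)·(11/2) + (4/13)·(36/5) + (3/13)·(11/2) + (3/13)·(33/4) = 1731/260.

1731/260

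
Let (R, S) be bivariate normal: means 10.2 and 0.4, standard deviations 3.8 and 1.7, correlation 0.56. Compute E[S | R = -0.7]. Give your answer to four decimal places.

The regression of S on R has slope ρ·σ_S/σ_R and passes through (μ_R, μ_S).
E[S | R=-0.7] = 0.4 + (0.56)·(1.7/3.8)·(-0.7 − (10.2)) = 0.4 + (0.250526)·(-10.9) = -2.3307.

-2.3307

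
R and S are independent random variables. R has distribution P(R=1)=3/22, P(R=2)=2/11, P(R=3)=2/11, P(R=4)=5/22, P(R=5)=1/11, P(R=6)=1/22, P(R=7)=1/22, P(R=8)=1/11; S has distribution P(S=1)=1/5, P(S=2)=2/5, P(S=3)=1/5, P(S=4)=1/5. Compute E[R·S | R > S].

116/11

P(R > S) = 3/5.
Summing RS·P(x,y) over outcomes with R > S gives 348/55.
E[R·S | R > S] = (348/55) / (3/5) = 116/11.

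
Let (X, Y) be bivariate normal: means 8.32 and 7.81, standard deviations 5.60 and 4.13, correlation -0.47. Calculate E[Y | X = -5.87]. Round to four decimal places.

The regression of Y on X has slope ρ·σ_Y/σ_X and passes through (μ_X, μ_Y).
E[Y | X=-5.87] = 7.81 + (-0.47)·(4.13/5.60)·(-5.87 − (8.32)) = 7.81 + (-0.346625)·(-14.19) = 12.7286.

12.7286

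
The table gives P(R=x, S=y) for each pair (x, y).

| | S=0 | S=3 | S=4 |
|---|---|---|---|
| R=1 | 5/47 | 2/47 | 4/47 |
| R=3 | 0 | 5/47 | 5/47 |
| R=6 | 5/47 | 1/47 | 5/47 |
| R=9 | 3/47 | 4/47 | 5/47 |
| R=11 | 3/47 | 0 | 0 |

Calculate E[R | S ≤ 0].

95/16

P(S ≤ 0) = 16/47.
Summing R·P(R=x,S=y) over the conditioning event gives 95/47.
E[R | S ≤ 0] = (95/47) / (16/47) = 95/16.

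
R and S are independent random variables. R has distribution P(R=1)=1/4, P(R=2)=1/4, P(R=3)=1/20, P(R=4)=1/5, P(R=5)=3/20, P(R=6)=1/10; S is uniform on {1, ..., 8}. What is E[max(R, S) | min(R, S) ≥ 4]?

P(min(R, S) ≥ 4) = 9/32.
Summing max(R,S)·P(x,y) over outcomes with min(R, S) ≥ 4 gives 279/160.
E[max(R, S) | min(R, S) ≥ 4] = (279/160) / (9/32) = 31/5.

31/5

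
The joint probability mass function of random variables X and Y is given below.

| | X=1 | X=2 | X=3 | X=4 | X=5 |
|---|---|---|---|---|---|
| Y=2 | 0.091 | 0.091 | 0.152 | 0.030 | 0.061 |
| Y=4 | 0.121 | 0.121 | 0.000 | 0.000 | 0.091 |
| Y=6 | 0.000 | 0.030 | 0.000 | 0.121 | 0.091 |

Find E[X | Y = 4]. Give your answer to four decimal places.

P(Y = 4) = 0.333.
Σ X·P over the event = 1·(0.121) + 2·(0.121) + 5·(0.091) = 0.818.
E[X | Y = 4] = (0.818) / (0.333) = 2.4565.

2.4565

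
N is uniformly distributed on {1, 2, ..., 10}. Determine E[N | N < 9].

Given N < 9, N is equally likely to be any of {1, 2, 3, 4, 5, 6, 7, 8}.
E[N | N < 9] = (1 + 2 + 3 + 4 + 5 + 6 + 7 + 8) / 8 = 9/2.

9/2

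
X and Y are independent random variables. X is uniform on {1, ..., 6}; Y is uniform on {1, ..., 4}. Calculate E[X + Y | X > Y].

47/7

P(X > Y) = 7/12.
Summing (X+Y)·P(x,y) over outcomes with X > Y gives 47/12.
E[X + Y | X > Y] = (47/12) / (7/12) = 47/7.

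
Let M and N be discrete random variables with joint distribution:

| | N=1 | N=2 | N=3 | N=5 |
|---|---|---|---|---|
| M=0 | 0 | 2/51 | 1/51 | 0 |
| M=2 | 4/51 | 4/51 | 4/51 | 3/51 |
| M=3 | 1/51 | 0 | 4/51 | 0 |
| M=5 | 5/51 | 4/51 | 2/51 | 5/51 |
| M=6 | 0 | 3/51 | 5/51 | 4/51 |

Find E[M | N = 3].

P(N = 3) = 16/51.
Σ M·P over the event = 0·(1/51) + 2·(4/51) + 3·(4/51) + 5·(2/51) + 6·(5/51) = 20/17.
E[M | N = 3] = (20/17) / (16/51) = 15/4.

15/4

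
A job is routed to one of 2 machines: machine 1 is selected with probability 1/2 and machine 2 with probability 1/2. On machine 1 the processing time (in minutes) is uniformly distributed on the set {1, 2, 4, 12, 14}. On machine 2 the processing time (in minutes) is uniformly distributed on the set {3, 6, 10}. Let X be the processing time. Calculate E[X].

97/15

E[X | machine 1] = (1+2+4+12+14)/5 = 33/5.
E[X | machine 2] = (3+6+10)/3 = 19/3.
E[X] = (1/2)·(33/5) + (1/2)·(19/3) = 97/15.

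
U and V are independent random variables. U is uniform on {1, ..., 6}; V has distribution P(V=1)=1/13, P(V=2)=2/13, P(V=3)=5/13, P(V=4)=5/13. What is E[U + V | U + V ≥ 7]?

327/40

P(U + V ≥ 7) = 20/39.
Summing (U+V)·P(x,y) over outcomes with U + V ≥ 7 gives 109/26.
E[U + V | U + V ≥ 7] = (109/26) / (20/39) = 327/40.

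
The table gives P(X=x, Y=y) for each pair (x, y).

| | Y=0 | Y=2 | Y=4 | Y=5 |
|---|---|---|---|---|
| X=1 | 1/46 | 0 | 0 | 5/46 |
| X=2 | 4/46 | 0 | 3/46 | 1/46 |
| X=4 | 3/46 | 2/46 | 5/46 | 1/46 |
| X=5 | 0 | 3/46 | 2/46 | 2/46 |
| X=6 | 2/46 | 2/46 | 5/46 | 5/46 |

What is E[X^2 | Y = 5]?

P(Y = 5) = 7/23.
Σ X^2·P over the event = 1·(5/46) + 4·(1/46) + 16·(1/46) + 25·(2/46) + 36·(5/46) = 255/46.
E[X^2 | Y = 5] = (255/46) / (7/23) = 255/14.

255/14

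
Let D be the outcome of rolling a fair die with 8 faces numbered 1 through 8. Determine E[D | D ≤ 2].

Given D ≤ 2, D is equally likely to be any of {1, 2}.
E[D | D ≤ 2] = (1 + 2) / 2 = 3/2.

3/2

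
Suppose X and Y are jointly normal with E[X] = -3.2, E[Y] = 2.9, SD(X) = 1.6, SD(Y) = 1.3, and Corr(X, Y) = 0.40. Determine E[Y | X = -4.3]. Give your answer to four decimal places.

The regression of Y on X has slope ρ·σ_Y/σ_X and passes through (μ_X, μ_Y).
E[Y | X=-4.3] = 2.9 + (0.40)·(1.3/1.6)·(-4.3 − (-3.2)) = 2.9 + (0.325)·(-1.1) = 2.5425.

2.5425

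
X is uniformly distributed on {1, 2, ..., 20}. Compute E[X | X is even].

11

Given X is even, X is equally likely to be any of {2, 4, 6, 8, 10, 12, 14, 16, 18, 20}.
E[X | X is even] = (2 + 4 + 6 + 8 + 10 + 12 + 14 + 16 + 18 + 20) / 10 = 11.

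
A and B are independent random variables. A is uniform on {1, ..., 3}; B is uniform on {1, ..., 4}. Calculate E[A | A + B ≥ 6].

Outcomes with A + B ≥ 6: (2,4), (3,3), (3,4), each with probability 1/12.
E[A | A + B ≥ 6] = (2 + 3 + 3) / 3 = 8/3.

8/3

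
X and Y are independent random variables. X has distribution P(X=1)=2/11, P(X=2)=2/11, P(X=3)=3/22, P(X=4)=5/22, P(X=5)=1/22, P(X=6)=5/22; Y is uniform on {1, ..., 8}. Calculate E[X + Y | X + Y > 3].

342/41

P(X + Y > 3) = 41/44.
Summing (X+Y)·P(x,y) over outcomes with X + Y > 3 gives 171/22.
E[X + Y | X + Y > 3] = (171/22) / (41/44) = 342/41.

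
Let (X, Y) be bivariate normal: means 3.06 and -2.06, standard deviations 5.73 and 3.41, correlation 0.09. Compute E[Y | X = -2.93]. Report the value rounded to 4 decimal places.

For a bivariate normal, E[Y | X=x] = μ_Y + ρ·(σ_Y/σ_X)·(x − μ_X).
E[Y | X=-2.93] = -2.06 + (0.09)·(3.41/5.73)·(-2.93 − (3.06)) = -2.06 + (0.05356)·(-5.99) = -2.3808.

-2.3808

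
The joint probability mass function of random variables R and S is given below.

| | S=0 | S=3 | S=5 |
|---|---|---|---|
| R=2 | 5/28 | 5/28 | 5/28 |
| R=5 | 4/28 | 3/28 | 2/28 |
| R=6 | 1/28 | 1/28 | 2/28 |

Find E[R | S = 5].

P(S = 5) = 9/28.
Σ R·P over the event = 2·(5/28) + 5·(2/28) + 6·(2/28) = 8/7.
E[R | S = 5] = (8/7) / (9/28) = 32/9.

32/9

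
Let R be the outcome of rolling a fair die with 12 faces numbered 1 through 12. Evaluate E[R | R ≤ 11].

6

Given R ≤ 11, R is equally likely to be any of {1, 2, 3, 4, 5, 6, 7, 8, 9, 10, 11}.
E[R | R ≤ 11] = (1 + 2 + 3 + 4 + 5 + 6 + 7 + 8 + 9 + 10 + 11) / 11 = 6.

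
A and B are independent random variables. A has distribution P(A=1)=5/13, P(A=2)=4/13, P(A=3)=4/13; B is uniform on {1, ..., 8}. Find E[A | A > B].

8/3

P(A > B) = 3/26.
Summing A·P(x,y) over outcomes with A > B gives 4/13.
E[A | A > B] = (4/13) / (3/26) = 8/3.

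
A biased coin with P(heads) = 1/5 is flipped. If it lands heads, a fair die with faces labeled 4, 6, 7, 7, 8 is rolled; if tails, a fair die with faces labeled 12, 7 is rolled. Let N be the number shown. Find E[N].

222/25

E[N | heads] = (4+6+7+7+8)/5 = 32/5.
E[N | tails] = (12+7)/2 = 19/2.
E[N] = (1/5)·(32/5) + (4/5)·(19/2) = 222/25.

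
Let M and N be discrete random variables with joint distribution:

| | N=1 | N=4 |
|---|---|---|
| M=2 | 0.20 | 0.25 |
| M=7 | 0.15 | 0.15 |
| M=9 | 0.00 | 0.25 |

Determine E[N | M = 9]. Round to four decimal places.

4.0000

P(M = 9) = 0.25.
Σ N·P over the event = 4·(0.25) = 1.00.
E[N | M = 9] = (1.00) / (0.25) = 4.0000.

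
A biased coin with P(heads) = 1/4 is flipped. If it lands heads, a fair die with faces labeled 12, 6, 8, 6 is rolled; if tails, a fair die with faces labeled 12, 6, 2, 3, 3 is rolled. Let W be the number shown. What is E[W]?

E[W | heads] = (12+6+8+6)/4 = 8.
E[W | tails] = (12+6+2+3+3)/5 = 26/5.
E[W] = (1/4)·(8) + (3/4)·(26/5) = 59/10.

59/10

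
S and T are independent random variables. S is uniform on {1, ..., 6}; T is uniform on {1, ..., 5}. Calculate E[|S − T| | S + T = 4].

4/3

P(S + T = 4) = 1/10.
Summing |S−T|·P(x,y) over outcomes with S + T = 4 gives 2/15.
E[|S − T| | S + T = 4] = (2/15) / (1/10) = 4/3.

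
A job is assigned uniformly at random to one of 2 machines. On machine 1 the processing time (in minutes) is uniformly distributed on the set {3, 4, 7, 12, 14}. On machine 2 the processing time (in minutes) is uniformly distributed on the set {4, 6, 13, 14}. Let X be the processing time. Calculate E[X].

69/8

E[X | machine 1] = (3+4+7+12+14)/5 = 8.
E[X | machine 2] = (4+6+13+14)/4 = 37/4.
E[X] = (1/2)·(8) + (1/2)·(37/4) = 69/8.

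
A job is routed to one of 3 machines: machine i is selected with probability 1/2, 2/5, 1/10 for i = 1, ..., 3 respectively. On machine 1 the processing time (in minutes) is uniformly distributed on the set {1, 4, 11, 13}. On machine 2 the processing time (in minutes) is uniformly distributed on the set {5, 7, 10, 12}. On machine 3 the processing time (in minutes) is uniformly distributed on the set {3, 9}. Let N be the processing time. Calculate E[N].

E[N | machine 1] = (1+4+11+13)/4 = 29/4.
E[N | machine 2] = (5+7+10+12)/4 = 17/2.
E[N | machine 3] = (3+9)/2 = 6.
E[N] = (1/2)·(29/4) + (2/5)·(17/2) + (1/10)·(6) = 61/8.

61/8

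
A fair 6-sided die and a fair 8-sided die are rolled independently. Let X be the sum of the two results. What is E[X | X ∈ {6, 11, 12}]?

55/6

P(X ∈ {6, 11, 12}) = 1/4.
Σ over the event: 6·5/48 + 11·1/12 + 12·1/16 = 55/24.
E[X | X ∈ {6, 11, 12}] = (55/24) / (1/4) = 55/6.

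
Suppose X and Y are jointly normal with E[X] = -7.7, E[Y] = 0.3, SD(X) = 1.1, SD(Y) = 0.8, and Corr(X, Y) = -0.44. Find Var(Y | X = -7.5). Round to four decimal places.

For a bivariate normal, Var(Y | X=x) = σ_Y²(1 − ρ²).
Var(Y | X=-7.5) = (0.8)²·(1 − (-0.44)²) = 0.64·0.8064 = 0.5161.

0.5161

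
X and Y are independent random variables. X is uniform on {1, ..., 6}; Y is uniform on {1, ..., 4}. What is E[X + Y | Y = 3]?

Outcomes with Y = 3: (1,3), (2,3), (3,3), (4,3), (5,3), (6,3), each with probability 1/24.
E[X + Y | Y = 3] = (4 + 5 + 6 + 7 + 8 + 9) / 6 = 13/2.

13/2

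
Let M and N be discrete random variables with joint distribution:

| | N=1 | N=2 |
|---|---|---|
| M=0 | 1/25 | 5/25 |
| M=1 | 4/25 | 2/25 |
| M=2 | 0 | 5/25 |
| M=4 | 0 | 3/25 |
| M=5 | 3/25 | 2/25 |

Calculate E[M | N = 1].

19/8

P(N = 1) = 8/25.
Σ M·P over the event = 0·(1/25) + 1·(4/25) + 5·(3/25) = 19/25.
E[M | N = 1] = (19/25) / (8/25) = 19/8.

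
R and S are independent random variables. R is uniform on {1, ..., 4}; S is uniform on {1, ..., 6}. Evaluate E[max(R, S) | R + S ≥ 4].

P(R + S ≥ 4) = 7/8.
Summing max(R,S)·P(x,y) over outcomes with R + S ≥ 4 gives 89/24.
E[max(R, S) | R + S ≥ 4] = (89/24) / (7/8) = 89/21.

89/21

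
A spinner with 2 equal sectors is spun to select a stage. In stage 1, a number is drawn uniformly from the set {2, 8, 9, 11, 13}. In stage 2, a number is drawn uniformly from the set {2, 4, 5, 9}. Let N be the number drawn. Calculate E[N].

34/5

E[N | stage 1] = (2+8+9+11+13)/5 = 43/5.
E[N | stage 2] = (2+4+5+9)/4 = 5.
E[N] = (1/2)·(43/5) + (1/2)·(5) = 34/5.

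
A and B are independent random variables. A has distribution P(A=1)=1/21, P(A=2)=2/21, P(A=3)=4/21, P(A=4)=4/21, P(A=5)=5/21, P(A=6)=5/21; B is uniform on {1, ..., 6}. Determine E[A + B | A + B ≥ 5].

186/23

P(A + B ≥ 5) = 115/126.
Summing (A+B)·P(x,y) over outcomes with A + B ≥ 5 gives 155/21.
E[A + B | A + B ≥ 5] = (155/21) / (115/126) = 186/23.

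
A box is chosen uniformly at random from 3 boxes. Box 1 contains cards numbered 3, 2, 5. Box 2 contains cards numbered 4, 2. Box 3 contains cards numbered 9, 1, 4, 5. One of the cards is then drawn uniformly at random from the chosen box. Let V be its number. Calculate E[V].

E[V | box 1] = (3+2+5)/3 = 10/3.
E[V | box 2] = (4+2)/2 = 3.
E[V | box 3] = (9+1+4+5)/4 = 19/4.
By the law of total expectation,
E[V] = (1/3)·(10/3) + (1/3)·(3) + (1/3)·(19/4) = 133/36.

133/36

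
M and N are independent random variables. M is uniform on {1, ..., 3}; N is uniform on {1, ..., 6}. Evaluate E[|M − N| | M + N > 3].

11/5

P(M + N > 3) = 5/6.
Summing |M−N|·P(x,y) over outcomes with M + N > 3 gives 11/6.
E[|M − N| | M + N > 3] = (11/6) / (5/6) = 11/5.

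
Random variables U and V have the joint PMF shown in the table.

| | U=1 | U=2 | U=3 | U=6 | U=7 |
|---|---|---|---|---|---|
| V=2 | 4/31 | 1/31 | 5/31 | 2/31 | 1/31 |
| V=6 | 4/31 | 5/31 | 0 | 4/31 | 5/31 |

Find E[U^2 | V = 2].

P(V = 2) = 13/31.
Σ U^2·P over the event = 1·(4/31) + 4·(1/31) + 9·(5/31) + 36·(2/31) + 49·(1/31) = 174/31.
E[U^2 | V = 2] = (174/31) / (13/31) = 174/13.

174/13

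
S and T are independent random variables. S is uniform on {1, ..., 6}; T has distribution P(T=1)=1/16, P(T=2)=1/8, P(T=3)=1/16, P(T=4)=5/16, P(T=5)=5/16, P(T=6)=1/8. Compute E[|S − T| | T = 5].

P(T = 5) = 5/16.
Summing |S−T|·P(x,y) over outcomes with T = 5 gives 55/96.
E[|S − T| | T = 5] = (55/96) / (5/16) = 11/6.

11/6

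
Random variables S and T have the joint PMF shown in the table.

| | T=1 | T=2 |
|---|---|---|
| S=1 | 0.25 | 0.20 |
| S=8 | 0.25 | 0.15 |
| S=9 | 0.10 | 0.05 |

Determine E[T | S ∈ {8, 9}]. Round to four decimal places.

P(S ∈ {8, 9}) = 0.55.
Σ T·P over the event = 1·(0.25) + 2·(0.15) + 1·(0.10) + 2·(0.05) = 0.75.
E[T | S ∈ {8, 9}] = (0.75) / (0.55) = 1.3636.

1.3636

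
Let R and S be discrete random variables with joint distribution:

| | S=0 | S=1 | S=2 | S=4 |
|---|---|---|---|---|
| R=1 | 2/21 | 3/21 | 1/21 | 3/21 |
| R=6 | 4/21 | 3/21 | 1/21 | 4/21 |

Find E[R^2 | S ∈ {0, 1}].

257/12

P(S ∈ {0, 1}) = 4/7.
Σ R^2·P over the event = 1·(2/21) + 1·(3/21) + 36·(4/21) + 36·(3/21) = 257/21.
E[R^2 | S ∈ {0, 1}] = (257/21) / (4/7) = 257/12.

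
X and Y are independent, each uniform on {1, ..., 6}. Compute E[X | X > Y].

14/3

P(X > Y) = 5/12.
Summing X·P(x,y) over outcomes with X > Y gives 35/18.
E[X | X > Y] = (35/18) / (5/12) = 14/3.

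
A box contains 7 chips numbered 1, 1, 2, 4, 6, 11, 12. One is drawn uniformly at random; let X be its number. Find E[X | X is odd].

P(X is odd) = 3/7.
Σ over the event: 1·2/7 + 11·1/7 = 13/7.
E[X | X is odd] = (13/7) / (3/7) = 13/3.

13/3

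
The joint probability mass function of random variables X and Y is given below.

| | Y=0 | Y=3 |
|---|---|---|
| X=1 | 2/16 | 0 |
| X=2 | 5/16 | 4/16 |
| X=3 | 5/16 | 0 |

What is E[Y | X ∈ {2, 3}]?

6/7

P(X ∈ {2, 3}) = 7/8.
Σ Y·P over the event = 0·(5/16) + 3·(4/16) + 0·(5/16) = 3/4.
E[Y | X ∈ {2, 3}] = (3/4) / (7/8) = 6/7.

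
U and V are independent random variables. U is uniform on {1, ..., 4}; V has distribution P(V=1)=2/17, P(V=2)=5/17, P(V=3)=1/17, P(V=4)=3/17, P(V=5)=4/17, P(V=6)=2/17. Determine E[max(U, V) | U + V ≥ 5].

229/51

P(U + V ≥ 5) = 3/4.
Summing max(U,V)·P(x,y) over outcomes with U + V ≥ 5 gives 229/68.
E[max(U, V) | U + V ≥ 5] = (229/68) / (3/4) = 229/51.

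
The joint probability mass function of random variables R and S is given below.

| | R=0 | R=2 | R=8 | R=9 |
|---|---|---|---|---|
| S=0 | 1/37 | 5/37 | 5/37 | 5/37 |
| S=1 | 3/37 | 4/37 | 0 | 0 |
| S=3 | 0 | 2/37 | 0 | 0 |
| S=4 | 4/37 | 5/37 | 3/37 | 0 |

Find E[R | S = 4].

P(S = 4) = 12/37.
Summing R·P(R=x,S=y) over the conditioning event gives 34/37.
E[R | S = 4] = (34/37) / (12/37) = 17/6.

17/6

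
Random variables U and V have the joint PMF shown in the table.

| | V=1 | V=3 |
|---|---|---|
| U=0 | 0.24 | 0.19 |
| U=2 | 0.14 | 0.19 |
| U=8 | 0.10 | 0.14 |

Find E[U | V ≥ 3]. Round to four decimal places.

P(V ≥ 3) = 0.52.
Σ U·P over the event = 0·(0.19) + 2·(0.19) + 8·(0.14) = 1.50.
E[U | V ≥ 3] = (1.50) / (0.52) = 2.8846.

2.8846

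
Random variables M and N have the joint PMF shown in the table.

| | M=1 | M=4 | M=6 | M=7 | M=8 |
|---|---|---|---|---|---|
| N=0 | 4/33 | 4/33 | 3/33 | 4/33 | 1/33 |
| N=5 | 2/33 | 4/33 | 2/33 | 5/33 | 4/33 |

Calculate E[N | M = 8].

4

P(M = 8) = 5/33.
Summing N·P(M=x,N=y) over the conditioning event gives 20/33.
E[N | M = 8] = (20/33) / (5/33) = 4.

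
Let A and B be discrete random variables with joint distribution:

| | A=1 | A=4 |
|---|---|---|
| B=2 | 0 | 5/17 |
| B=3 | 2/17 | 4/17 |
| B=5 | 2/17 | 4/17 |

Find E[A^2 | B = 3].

P(B = 3) = 6/17.
Summing A^2·P(A=x,B=y) over the conditioning event gives 66/17.
E[A^2 | B = 3] = (66/17) / (6/17) = 11.

11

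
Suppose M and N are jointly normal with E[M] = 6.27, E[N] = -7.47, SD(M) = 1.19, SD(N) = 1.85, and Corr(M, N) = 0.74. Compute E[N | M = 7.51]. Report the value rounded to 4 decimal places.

-6.0435

E[N | M=x] = μ_N + ρ(σ_N/σ_M)(x − μ_M) for jointly normal variables.
E[N | M=7.51] = -7.47 + (0.74)·(1.85/1.19)·(7.51 − (6.27)) = -7.47 + (1.1504)·(1.24) = -6.0435.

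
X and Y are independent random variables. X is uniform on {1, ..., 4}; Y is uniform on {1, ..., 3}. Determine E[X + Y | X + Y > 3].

P(X + Y > 3) = 3/4.
Summing (X+Y)·P(x,y) over outcomes with X + Y > 3 gives 23/6.
E[X + Y | X + Y > 3] = (23/6) / (3/4) = 46/9.

46/9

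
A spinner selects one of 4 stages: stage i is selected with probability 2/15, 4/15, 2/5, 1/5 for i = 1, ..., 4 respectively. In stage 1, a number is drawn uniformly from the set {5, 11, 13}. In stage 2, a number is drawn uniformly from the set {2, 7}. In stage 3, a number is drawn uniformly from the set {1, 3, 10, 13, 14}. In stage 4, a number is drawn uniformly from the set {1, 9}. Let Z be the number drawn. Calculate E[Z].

E[Z | stage 1] = (5+11+13)/3 = 29/3.
E[Z | stage 2] = (2+7)/2 = 9/2.
E[Z | stage 3] = (1+3+10+13+14)/5 = 41/5.
E[Z | stage 4] = (1+9)/2 = 5.
By the law of total expectation,
E[Z] = (2/15)·(29/3) + (4/15)·(9/2) + (2/5)·(41/5) + (1/5)·(5) = 1523/225.

1523/225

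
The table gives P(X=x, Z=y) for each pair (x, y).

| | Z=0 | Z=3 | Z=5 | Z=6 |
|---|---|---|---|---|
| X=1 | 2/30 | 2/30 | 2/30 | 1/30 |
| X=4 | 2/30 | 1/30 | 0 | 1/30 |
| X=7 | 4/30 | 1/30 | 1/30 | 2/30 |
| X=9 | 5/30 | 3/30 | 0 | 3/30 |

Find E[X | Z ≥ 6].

P(Z ≥ 6) = 7/30.
Summing X·P(X=x,Z=y) over the conditioning event gives 23/15.
E[X | Z ≥ 6] = (23/15) / (7/30) = 46/7.

46/7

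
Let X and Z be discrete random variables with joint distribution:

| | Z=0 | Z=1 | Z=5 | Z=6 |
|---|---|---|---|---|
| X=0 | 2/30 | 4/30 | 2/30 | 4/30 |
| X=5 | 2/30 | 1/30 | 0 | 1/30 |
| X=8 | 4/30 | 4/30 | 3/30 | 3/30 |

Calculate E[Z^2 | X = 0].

33/2

P(X = 0) = 2/5.
Summing Z^2·P(X=x,Z=y) over the conditioning event gives 33/5.
E[Z^2 | X = 0] = (33/5) / (2/5) = 33/2.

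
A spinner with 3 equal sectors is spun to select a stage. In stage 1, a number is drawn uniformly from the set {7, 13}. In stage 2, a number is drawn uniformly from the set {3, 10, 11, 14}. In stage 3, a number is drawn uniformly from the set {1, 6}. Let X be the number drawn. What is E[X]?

E[X | stage 1] = (7+13)/2 = 10.
E[X | stage 2] = (3+10+11+14)/4 = 19/2.
E[X | stage 3] = (1+6)/2 = 7/2.
By the law of total expectation,
E[X] = (1/3)·(10) + (1/3)·(19/2) + (1/3)·(7/2) = 23/3.

23/3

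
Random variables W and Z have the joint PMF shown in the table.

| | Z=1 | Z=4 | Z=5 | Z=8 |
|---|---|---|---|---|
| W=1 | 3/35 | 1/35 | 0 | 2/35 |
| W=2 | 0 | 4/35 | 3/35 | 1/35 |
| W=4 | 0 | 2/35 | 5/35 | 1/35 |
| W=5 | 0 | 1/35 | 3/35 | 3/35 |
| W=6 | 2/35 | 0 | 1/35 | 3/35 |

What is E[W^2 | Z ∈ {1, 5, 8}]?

P(Z ∈ {1, 5, 8}) = 27/35.
Summing W^2·P(W=x,Z=y) over the conditioning event gives 69/5.
E[W^2 | Z ∈ {1, 5, 8}] = (69/5) / (27/35) = 161/9.

161/9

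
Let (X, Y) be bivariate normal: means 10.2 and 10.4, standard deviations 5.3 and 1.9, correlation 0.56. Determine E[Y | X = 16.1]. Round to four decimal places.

The regression of Y on X has slope ρ·σ_Y/σ_X and passes through (μ_X, μ_Y).
E[Y | X=16.1] = 10.4 + (0.56)·(1.9/5.3)·(16.1 − (10.2)) = 10.4 + (0.200755)·(5.9) = 11.5845.

11.5845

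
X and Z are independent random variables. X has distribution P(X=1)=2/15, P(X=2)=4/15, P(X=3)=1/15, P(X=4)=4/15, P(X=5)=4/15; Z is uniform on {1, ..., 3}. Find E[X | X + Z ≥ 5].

P(X + Z ≥ 5) = 2/3.
Summing X·P(x,y) over outcomes with X + Z ≥ 5 gives 122/45.
E[X | X + Z ≥ 5] = (122/45) / (2/3) = 61/15.

61/15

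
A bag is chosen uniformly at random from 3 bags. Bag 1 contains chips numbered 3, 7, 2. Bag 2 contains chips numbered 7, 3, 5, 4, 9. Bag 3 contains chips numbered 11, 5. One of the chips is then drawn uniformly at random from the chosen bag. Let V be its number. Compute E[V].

E[V | bag 1] = (3+7+2)/3 = 4.
E[V | bag 2] = (7+3+5+4+9)/5 = 28/5.
E[V | bag 3] = (11+5)/2 = 8.
By the law of total expectation,
E[V] = (1/3)·(4) + (1/3)·(28/5) + (1/3)·(8) = 88/15.

88/15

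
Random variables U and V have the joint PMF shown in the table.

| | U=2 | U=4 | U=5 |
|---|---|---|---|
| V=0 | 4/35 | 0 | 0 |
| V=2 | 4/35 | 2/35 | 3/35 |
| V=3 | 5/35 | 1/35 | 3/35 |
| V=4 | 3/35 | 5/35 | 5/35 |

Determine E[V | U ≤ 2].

35/16

P(U ≤ 2) = 16/35.
Σ V·P over the event = 0·(4/35) + 2·(4/35) + 3·(5/35) + 4·(3/35) = 1.
E[V | U ≤ 2] = (1) / (16/35) = 35/16.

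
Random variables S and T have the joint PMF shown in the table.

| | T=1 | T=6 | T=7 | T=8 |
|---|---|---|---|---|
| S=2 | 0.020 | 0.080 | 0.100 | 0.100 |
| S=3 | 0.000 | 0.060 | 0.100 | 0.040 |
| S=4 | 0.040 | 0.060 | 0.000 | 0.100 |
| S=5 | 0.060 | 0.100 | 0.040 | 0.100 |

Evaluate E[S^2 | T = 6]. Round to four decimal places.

14.4000

P(T = 6) = 0.300.
Σ S^2·P over the event = 4·(0.080) + 9·(0.060) + 16·(0.060) + 25·(0.100) = 4.320.
E[S^2 | T = 6] = (4.320) / (0.300) = 14.4000.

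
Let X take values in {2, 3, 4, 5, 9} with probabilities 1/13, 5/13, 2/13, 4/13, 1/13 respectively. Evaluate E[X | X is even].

10/3

P(X is even) = 3/13.
Σ over the event: 2·1/13 + 4·2/13 = 10/13.
E[X | X is even] = (10/13) / (3/13) = 10/3.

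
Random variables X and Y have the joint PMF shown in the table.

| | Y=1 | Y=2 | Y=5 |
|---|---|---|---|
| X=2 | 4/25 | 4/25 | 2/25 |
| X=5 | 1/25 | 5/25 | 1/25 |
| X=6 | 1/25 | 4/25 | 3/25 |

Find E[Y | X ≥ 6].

3

P(X ≥ 6) = 8/25.
Σ Y·P over the event = 1·(1/25) + 2·(4/25) + 5·(3/25) = 24/25.
E[Y | X ≥ 6] = (24/25) / (8/25) = 3.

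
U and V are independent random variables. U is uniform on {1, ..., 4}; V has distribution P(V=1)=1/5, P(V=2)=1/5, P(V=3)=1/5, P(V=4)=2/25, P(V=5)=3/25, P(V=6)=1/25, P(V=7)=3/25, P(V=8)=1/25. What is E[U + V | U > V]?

5

P(U > V) = 3/10.
Summing (U+V)·P(x,y) over outcomes with U > V gives 3/2.
E[U + V | U > V] = (3/2) / (3/10) = 5.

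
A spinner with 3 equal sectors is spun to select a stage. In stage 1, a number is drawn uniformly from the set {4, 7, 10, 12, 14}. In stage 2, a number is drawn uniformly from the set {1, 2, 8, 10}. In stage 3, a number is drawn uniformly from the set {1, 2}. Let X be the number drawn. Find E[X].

323/60

E[X | stage 1] = (4+7+10+12+14)/5 = 47/5.
E[X | stage 2] = (1+2+8+10)/4 = 21/4.
E[X | stage 3] = (1+2)/2 = 3/2.
E[X] = (1/3)·(47/5) + (1/3)·(21/4) + (1/3)·(3/2) = 323/60.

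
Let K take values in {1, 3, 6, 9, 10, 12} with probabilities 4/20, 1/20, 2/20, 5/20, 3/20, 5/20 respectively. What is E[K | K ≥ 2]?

75/8

P(K ≥ 2) = 4/5.
Σ over the event: 3·1/20 + 6·1/10 + 9·1/4 + 10·3/20 + 12·1/4 = 15/2.
E[K | K ≥ 2] = (15/2) / (4/5) = 75/8.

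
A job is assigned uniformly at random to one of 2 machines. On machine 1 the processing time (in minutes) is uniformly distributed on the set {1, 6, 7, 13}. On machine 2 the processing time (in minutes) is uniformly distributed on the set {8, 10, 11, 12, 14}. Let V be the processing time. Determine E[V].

71/8

E[V | machine 1] = (1+6+7+13)/4 = 27/4.
E[V | machine 2] = (8+10+11+12+14)/5 = 11.
E[V] = (1/2)·(27/4) + (1/2)·(11) = 71/8.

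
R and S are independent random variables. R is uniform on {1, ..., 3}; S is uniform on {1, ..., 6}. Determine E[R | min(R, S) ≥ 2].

5/2

Outcomes with min(R, S) ≥ 2: (2,2), (2,3), (2,4), (2,5), (2,6), (3,2), (3,3), (3,4), (3,5), (3,6), each with probability 1/18.
E[R | min(R, S) ≥ 2] = (2 + 2 + 2 + 2 + 2 + 3 + 3 + 3 + 3 + 3) / 10 = 5/2.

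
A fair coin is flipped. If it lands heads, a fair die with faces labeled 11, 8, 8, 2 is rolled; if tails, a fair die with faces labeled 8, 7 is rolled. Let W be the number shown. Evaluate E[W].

E[W | heads] = (11+8+8+2)/4 = 29/4.
E[W | tails] = (8+7)/2 = 15/2.
By the law of total expectation,
E[W] = (1/2)·(29/4) + (1/2)·(15/2) = 59/8.

59/8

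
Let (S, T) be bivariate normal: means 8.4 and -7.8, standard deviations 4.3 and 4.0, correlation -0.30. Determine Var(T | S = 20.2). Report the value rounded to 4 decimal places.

14.5600

Var(T | S=x) = (1 − ρ²)·σ_T².
Var(T | S=20.2) = (4.0)²·(1 − (-0.30)²) = 16·0.91 = 14.5600.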